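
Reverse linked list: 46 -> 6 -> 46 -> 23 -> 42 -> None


Step 1: curr=46, set curr.next=prev(None) | reversed so far: 46
Step 2: curr=6, set curr.next=prev(46) | reversed so far: 6 -> 46
Step 3: curr=46, set curr.next=prev(6) | reversed so far: 46 -> 6 -> 46
Step 4: curr=23, set curr.next=prev(46) | reversed so far: 23 -> 46 -> 6 -> 46
Step 5: curr=42, set curr.next=prev(23) | reversed so far: 42 -> 23 -> 46 -> 6 -> 46

42 -> 23 -> 46 -> 6 -> 46 -> None


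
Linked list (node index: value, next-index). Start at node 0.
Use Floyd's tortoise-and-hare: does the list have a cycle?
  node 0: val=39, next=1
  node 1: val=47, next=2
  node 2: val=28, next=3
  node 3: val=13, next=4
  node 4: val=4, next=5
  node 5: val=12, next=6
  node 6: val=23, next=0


Floyd's tortoise (slow, +1) and hare (fast, +2):
  init: slow=0, fast=0
  step 1: slow=1, fast=2
  step 2: slow=2, fast=4
  step 3: slow=3, fast=6
  step 4: slow=4, fast=1
  step 5: slow=5, fast=3
  step 6: slow=6, fast=5
  step 7: slow=0, fast=0
  slow == fast at node 0: cycle detected

Cycle: yes


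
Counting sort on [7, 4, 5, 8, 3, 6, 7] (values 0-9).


Input: [7, 4, 5, 8, 3, 6, 7]
Counts: [0, 0, 0, 1, 1, 1, 1, 2, 1, 0]

Sorted: [3, 4, 5, 6, 7, 7, 8]


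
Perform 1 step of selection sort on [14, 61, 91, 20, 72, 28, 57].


Initial: [14, 61, 91, 20, 72, 28, 57]
Step 1: min=14 at 0
  Swap: [14, 61, 91, 20, 72, 28, 57]

After 1 step: [14, 61, 91, 20, 72, 28, 57]


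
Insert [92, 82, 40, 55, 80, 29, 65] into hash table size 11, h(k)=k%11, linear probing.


Insert 92: h=4 -> slot 4
Insert 82: h=5 -> slot 5
Insert 40: h=7 -> slot 7
Insert 55: h=0 -> slot 0
Insert 80: h=3 -> slot 3
Insert 29: h=7, 1 probes -> slot 8
Insert 65: h=10 -> slot 10

Table: [55, None, None, 80, 92, 82, None, 40, 29, None, 65]


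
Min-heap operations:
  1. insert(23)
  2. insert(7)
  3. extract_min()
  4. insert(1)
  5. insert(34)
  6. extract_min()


insert(23) -> [23]
insert(7) -> [7, 23]
extract_min()->7, [23]
insert(1) -> [1, 23]
insert(34) -> [1, 23, 34]
extract_min()->1, [23, 34]

Final heap: [23, 34]


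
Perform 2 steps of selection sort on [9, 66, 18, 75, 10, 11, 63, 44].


Initial: [9, 66, 18, 75, 10, 11, 63, 44]
Step 1: min=9 at 0
  Swap: [9, 66, 18, 75, 10, 11, 63, 44]
Step 2: min=10 at 4
  Swap: [9, 10, 18, 75, 66, 11, 63, 44]

After 2 steps: [9, 10, 18, 75, 66, 11, 63, 44]


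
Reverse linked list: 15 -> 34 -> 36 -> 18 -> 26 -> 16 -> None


Step 1: curr=15, set curr.next=prev(None) | reversed so far: 15
Step 2: curr=34, set curr.next=prev(15) | reversed so far: 34 -> 15
Step 3: curr=36, set curr.next=prev(34) | reversed so far: 36 -> 34 -> 15
Step 4: curr=18, set curr.next=prev(36) | reversed so far: 18 -> 36 -> 34 -> 15
Step 5: curr=26, set curr.next=prev(18) | reversed so far: 26 -> 18 -> 36 -> 34 -> 15
Step 6: curr=16, set curr.next=prev(26) | reversed so far: 16 -> 26 -> 18 -> 36 -> 34 -> 15

16 -> 26 -> 18 -> 36 -> 34 -> 15 -> None


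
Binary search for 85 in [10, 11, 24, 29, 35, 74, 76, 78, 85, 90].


Step 1: lo=0, hi=9, mid=4, val=35
Step 2: lo=5, hi=9, mid=7, val=78
Step 3: lo=8, hi=9, mid=8, val=85

Found at index 8


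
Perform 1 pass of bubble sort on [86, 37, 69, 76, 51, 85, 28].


Initial: [86, 37, 69, 76, 51, 85, 28]
Pass 1: [37, 69, 76, 51, 85, 28, 86] (6 swaps)

After 1 pass: [37, 69, 76, 51, 85, 28, 86]


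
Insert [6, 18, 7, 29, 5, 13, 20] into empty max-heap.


Insert 6: [6]
Insert 18: [18, 6]
Insert 7: [18, 6, 7]
Insert 29: [29, 18, 7, 6]
Insert 5: [29, 18, 7, 6, 5]
Insert 13: [29, 18, 13, 6, 5, 7]
Insert 20: [29, 18, 20, 6, 5, 7, 13]

Final heap: [29, 18, 20, 6, 5, 7, 13]


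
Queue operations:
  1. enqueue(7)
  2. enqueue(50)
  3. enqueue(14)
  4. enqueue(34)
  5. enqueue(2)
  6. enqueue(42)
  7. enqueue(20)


enqueue(7) -> [7]
enqueue(50) -> [7, 50]
enqueue(14) -> [7, 50, 14]
enqueue(34) -> [7, 50, 14, 34]
enqueue(2) -> [7, 50, 14, 34, 2]
enqueue(42) -> [7, 50, 14, 34, 2, 42]
enqueue(20) -> [7, 50, 14, 34, 2, 42, 20]

Final queue: [7, 50, 14, 34, 2, 42, 20]


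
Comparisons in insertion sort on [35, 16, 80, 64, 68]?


Algorithm: insertion sort
Input: [35, 16, 80, 64, 68]
Sorted: [16, 35, 64, 68, 80]

6


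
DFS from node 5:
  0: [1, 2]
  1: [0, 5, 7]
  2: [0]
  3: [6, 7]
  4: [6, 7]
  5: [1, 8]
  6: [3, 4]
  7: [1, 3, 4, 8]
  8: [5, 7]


Visit 5, push [8, 1]
Visit 1, push [7, 0]
Visit 0, push [2]
Visit 2, push []
Visit 7, push [8, 4, 3]
Visit 3, push [6]
Visit 6, push [4]
Visit 4, push []
Visit 8, push []

DFS order: [5, 1, 0, 2, 7, 3, 6, 4, 8]


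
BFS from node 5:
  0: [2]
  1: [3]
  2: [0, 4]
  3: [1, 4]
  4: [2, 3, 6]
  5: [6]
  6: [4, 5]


Visit 5, enqueue [6]
Visit 6, enqueue [4]
Visit 4, enqueue [2, 3]
Visit 2, enqueue [0]
Visit 3, enqueue [1]
Visit 0, enqueue []
Visit 1, enqueue []

BFS order: [5, 6, 4, 2, 3, 0, 1]


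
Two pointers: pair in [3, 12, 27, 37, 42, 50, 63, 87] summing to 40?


lo=0(3)+hi=7(87)=90
lo=0(3)+hi=6(63)=66
lo=0(3)+hi=5(50)=53
lo=0(3)+hi=4(42)=45
lo=0(3)+hi=3(37)=40

Yes: 3+37=40


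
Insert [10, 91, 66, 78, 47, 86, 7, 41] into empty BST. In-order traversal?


Insert 10: root
Insert 91: R from 10
Insert 66: R from 10 -> L from 91
Insert 78: R from 10 -> L from 91 -> R from 66
Insert 47: R from 10 -> L from 91 -> L from 66
Insert 86: R from 10 -> L from 91 -> R from 66 -> R from 78
Insert 7: L from 10
Insert 41: R from 10 -> L from 91 -> L from 66 -> L from 47

In-order: [7, 10, 41, 47, 66, 78, 86, 91]


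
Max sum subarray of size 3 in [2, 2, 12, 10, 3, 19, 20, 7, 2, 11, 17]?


[0:3]: 16
[1:4]: 24
[2:5]: 25
[3:6]: 32
[4:7]: 42
[5:8]: 46
[6:9]: 29
[7:10]: 20
[8:11]: 30

Max: 46 at [5:8]


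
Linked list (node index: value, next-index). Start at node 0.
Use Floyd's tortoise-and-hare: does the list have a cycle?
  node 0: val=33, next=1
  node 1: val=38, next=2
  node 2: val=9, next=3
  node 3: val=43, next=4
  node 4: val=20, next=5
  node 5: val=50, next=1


Floyd's tortoise (slow, +1) and hare (fast, +2):
  init: slow=0, fast=0
  step 1: slow=1, fast=2
  step 2: slow=2, fast=4
  step 3: slow=3, fast=1
  step 4: slow=4, fast=3
  step 5: slow=5, fast=5
  slow == fast at node 5: cycle detected

Cycle: yes


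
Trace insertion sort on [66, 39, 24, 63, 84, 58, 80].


Initial: [66, 39, 24, 63, 84, 58, 80]
Insert 39: [39, 66, 24, 63, 84, 58, 80]
Insert 24: [24, 39, 66, 63, 84, 58, 80]
Insert 63: [24, 39, 63, 66, 84, 58, 80]
Insert 84: [24, 39, 63, 66, 84, 58, 80]
Insert 58: [24, 39, 58, 63, 66, 84, 80]
Insert 80: [24, 39, 58, 63, 66, 80, 84]

Sorted: [24, 39, 58, 63, 66, 80, 84]


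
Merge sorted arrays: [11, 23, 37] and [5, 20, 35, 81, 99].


Take 5 from B
Take 11 from A
Take 20 from B
Take 23 from A
Take 35 from B
Take 37 from A

Merged: [5, 11, 20, 23, 35, 37, 81, 99]


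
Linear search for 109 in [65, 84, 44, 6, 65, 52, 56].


i=0: 65!=109
i=1: 84!=109
i=2: 44!=109
i=3: 6!=109
i=4: 65!=109
i=5: 52!=109
i=6: 56!=109

Not found, 7 comps


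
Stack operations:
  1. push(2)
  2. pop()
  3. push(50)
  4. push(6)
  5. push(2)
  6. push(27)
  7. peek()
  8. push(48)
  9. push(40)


push(2) -> [2]
pop()->2, []
push(50) -> [50]
push(6) -> [50, 6]
push(2) -> [50, 6, 2]
push(27) -> [50, 6, 2, 27]
peek()->27
push(48) -> [50, 6, 2, 27, 48]
push(40) -> [50, 6, 2, 27, 48, 40]

Final stack: [50, 6, 2, 27, 48, 40]


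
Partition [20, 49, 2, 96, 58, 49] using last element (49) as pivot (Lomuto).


Pivot: 49
  20 <= 49: advance i (no swap)
  49 <= 49: advance i (no swap)
  2 <= 49: advance i (no swap)
Place pivot at 3: [20, 49, 2, 49, 58, 96]

Partitioned: [20, 49, 2, 49, 58, 96]


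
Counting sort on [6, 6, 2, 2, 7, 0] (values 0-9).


Input: [6, 6, 2, 2, 7, 0]
Counts: [1, 0, 2, 0, 0, 0, 2, 1, 0, 0]

Sorted: [0, 2, 2, 6, 6, 7]


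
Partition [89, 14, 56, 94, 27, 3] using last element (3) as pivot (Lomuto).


Pivot: 3
Place pivot at 0: [3, 14, 56, 94, 27, 89]

Partitioned: [3, 14, 56, 94, 27, 89]


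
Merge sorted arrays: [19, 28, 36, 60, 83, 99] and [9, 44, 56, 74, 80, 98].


Take 9 from B
Take 19 from A
Take 28 from A
Take 36 from A
Take 44 from B
Take 56 from B
Take 60 from A
Take 74 from B
Take 80 from B
Take 83 from A
Take 98 from B

Merged: [9, 19, 28, 36, 44, 56, 60, 74, 80, 83, 98, 99]


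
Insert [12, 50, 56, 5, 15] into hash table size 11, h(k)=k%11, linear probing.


Insert 12: h=1 -> slot 1
Insert 50: h=6 -> slot 6
Insert 56: h=1, 1 probes -> slot 2
Insert 5: h=5 -> slot 5
Insert 15: h=4 -> slot 4

Table: [None, 12, 56, None, 15, 5, 50, None, None, None, None]


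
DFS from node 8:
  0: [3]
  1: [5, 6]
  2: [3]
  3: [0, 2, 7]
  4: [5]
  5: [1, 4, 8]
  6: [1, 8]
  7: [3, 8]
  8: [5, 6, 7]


Visit 8, push [7, 6, 5]
Visit 5, push [4, 1]
Visit 1, push [6]
Visit 6, push []
Visit 4, push []
Visit 7, push [3]
Visit 3, push [2, 0]
Visit 0, push []
Visit 2, push []

DFS order: [8, 5, 1, 6, 4, 7, 3, 0, 2]


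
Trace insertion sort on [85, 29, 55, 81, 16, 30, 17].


Initial: [85, 29, 55, 81, 16, 30, 17]
Insert 29: [29, 85, 55, 81, 16, 30, 17]
Insert 55: [29, 55, 85, 81, 16, 30, 17]
Insert 81: [29, 55, 81, 85, 16, 30, 17]
Insert 16: [16, 29, 55, 81, 85, 30, 17]
Insert 30: [16, 29, 30, 55, 81, 85, 17]
Insert 17: [16, 17, 29, 30, 55, 81, 85]

Sorted: [16, 17, 29, 30, 55, 81, 85]


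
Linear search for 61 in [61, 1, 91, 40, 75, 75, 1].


i=0: 61==61 found!

Found at 0, 1 comps


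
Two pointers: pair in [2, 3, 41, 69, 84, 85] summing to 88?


lo=0(2)+hi=5(85)=87
lo=1(3)+hi=5(85)=88

Yes: 3+85=88


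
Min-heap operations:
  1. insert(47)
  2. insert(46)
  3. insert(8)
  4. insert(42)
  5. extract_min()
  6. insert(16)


insert(47) -> [47]
insert(46) -> [46, 47]
insert(8) -> [8, 47, 46]
insert(42) -> [8, 42, 46, 47]
extract_min()->8, [42, 47, 46]
insert(16) -> [16, 42, 46, 47]

Final heap: [16, 42, 46, 47]


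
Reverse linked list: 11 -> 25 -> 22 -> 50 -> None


Step 1: curr=11, set curr.next=prev(None) | reversed so far: 11
Step 2: curr=25, set curr.next=prev(11) | reversed so far: 25 -> 11
Step 3: curr=22, set curr.next=prev(25) | reversed so far: 22 -> 25 -> 11
Step 4: curr=50, set curr.next=prev(22) | reversed so far: 50 -> 22 -> 25 -> 11

50 -> 22 -> 25 -> 11 -> None


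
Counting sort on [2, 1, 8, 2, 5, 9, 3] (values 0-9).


Input: [2, 1, 8, 2, 5, 9, 3]
Counts: [0, 1, 2, 1, 0, 1, 0, 0, 1, 1]

Sorted: [1, 2, 2, 3, 5, 8, 9]


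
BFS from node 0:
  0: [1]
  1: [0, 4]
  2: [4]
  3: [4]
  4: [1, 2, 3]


Visit 0, enqueue [1]
Visit 1, enqueue [4]
Visit 4, enqueue [2, 3]
Visit 2, enqueue []
Visit 3, enqueue []

BFS order: [0, 1, 4, 2, 3]


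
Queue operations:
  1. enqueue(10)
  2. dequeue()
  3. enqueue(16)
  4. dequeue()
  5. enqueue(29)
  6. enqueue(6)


enqueue(10) -> [10]
dequeue()->10, []
enqueue(16) -> [16]
dequeue()->16, []
enqueue(29) -> [29]
enqueue(6) -> [29, 6]

Final queue: [29, 6]


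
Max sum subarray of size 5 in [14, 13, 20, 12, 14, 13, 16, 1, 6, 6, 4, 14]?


[0:5]: 73
[1:6]: 72
[2:7]: 75
[3:8]: 56
[4:9]: 50
[5:10]: 42
[6:11]: 33
[7:12]: 31

Max: 75 at [2:7]


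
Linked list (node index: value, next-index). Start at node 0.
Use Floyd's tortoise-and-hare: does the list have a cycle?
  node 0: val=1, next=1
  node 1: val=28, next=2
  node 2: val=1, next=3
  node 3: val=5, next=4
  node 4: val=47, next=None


Floyd's tortoise (slow, +1) and hare (fast, +2):
  init: slow=0, fast=0
  step 1: slow=1, fast=2
  step 2: slow=2, fast=4
  step 3: fast -> None, no cycle

Cycle: no


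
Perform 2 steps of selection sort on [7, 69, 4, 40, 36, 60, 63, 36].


Initial: [7, 69, 4, 40, 36, 60, 63, 36]
Step 1: min=4 at 2
  Swap: [4, 69, 7, 40, 36, 60, 63, 36]
Step 2: min=7 at 2
  Swap: [4, 7, 69, 40, 36, 60, 63, 36]

After 2 steps: [4, 7, 69, 40, 36, 60, 63, 36]


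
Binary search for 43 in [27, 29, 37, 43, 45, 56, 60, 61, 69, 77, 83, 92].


Step 1: lo=0, hi=11, mid=5, val=56
Step 2: lo=0, hi=4, mid=2, val=37
Step 3: lo=3, hi=4, mid=3, val=43

Found at index 3


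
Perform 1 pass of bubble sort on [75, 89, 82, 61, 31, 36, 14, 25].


Initial: [75, 89, 82, 61, 31, 36, 14, 25]
Pass 1: [75, 82, 61, 31, 36, 14, 25, 89] (6 swaps)

After 1 pass: [75, 82, 61, 31, 36, 14, 25, 89]


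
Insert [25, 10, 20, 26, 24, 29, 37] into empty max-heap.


Insert 25: [25]
Insert 10: [25, 10]
Insert 20: [25, 10, 20]
Insert 26: [26, 25, 20, 10]
Insert 24: [26, 25, 20, 10, 24]
Insert 29: [29, 25, 26, 10, 24, 20]
Insert 37: [37, 25, 29, 10, 24, 20, 26]

Final heap: [37, 25, 29, 10, 24, 20, 26]


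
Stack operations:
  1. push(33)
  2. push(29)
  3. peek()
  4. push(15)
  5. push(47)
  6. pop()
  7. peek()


push(33) -> [33]
push(29) -> [33, 29]
peek()->29
push(15) -> [33, 29, 15]
push(47) -> [33, 29, 15, 47]
pop()->47, [33, 29, 15]
peek()->15

Final stack: [33, 29, 15]


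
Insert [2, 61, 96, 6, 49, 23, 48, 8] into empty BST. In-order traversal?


Insert 2: root
Insert 61: R from 2
Insert 96: R from 2 -> R from 61
Insert 6: R from 2 -> L from 61
Insert 49: R from 2 -> L from 61 -> R from 6
Insert 23: R from 2 -> L from 61 -> R from 6 -> L from 49
Insert 48: R from 2 -> L from 61 -> R from 6 -> L from 49 -> R from 23
Insert 8: R from 2 -> L from 61 -> R from 6 -> L from 49 -> L from 23

In-order: [2, 6, 8, 23, 48, 49, 61, 96]


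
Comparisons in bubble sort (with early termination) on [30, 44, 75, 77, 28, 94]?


Algorithm: bubble sort (with early termination)
Input: [30, 44, 75, 77, 28, 94]
Sorted: [28, 30, 44, 75, 77, 94]

15


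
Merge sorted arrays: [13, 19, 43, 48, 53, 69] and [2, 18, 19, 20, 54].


Take 2 from B
Take 13 from A
Take 18 from B
Take 19 from A
Take 19 from B
Take 20 from B
Take 43 from A
Take 48 from A
Take 53 from A
Take 54 from B

Merged: [2, 13, 18, 19, 19, 20, 43, 48, 53, 54, 69]


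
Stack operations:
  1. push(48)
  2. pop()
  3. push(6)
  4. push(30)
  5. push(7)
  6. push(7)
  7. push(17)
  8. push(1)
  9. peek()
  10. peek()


push(48) -> [48]
pop()->48, []
push(6) -> [6]
push(30) -> [6, 30]
push(7) -> [6, 30, 7]
push(7) -> [6, 30, 7, 7]
push(17) -> [6, 30, 7, 7, 17]
push(1) -> [6, 30, 7, 7, 17, 1]
peek()->1
peek()->1

Final stack: [6, 30, 7, 7, 17, 1]


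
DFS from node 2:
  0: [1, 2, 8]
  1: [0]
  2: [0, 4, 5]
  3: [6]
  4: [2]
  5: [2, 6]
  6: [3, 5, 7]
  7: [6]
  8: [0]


Visit 2, push [5, 4, 0]
Visit 0, push [8, 1]
Visit 1, push []
Visit 8, push []
Visit 4, push []
Visit 5, push [6]
Visit 6, push [7, 3]
Visit 3, push []
Visit 7, push []

DFS order: [2, 0, 1, 8, 4, 5, 6, 3, 7]


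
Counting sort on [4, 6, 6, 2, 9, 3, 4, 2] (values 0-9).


Input: [4, 6, 6, 2, 9, 3, 4, 2]
Counts: [0, 0, 2, 1, 2, 0, 2, 0, 0, 1]

Sorted: [2, 2, 3, 4, 4, 6, 6, 9]


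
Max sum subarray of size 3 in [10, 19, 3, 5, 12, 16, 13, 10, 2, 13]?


[0:3]: 32
[1:4]: 27
[2:5]: 20
[3:6]: 33
[4:7]: 41
[5:8]: 39
[6:9]: 25
[7:10]: 25

Max: 41 at [4:7]


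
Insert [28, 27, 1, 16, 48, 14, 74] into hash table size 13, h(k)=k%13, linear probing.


Insert 28: h=2 -> slot 2
Insert 27: h=1 -> slot 1
Insert 1: h=1, 2 probes -> slot 3
Insert 16: h=3, 1 probes -> slot 4
Insert 48: h=9 -> slot 9
Insert 14: h=1, 4 probes -> slot 5
Insert 74: h=9, 1 probes -> slot 10

Table: [None, 27, 28, 1, 16, 14, None, None, None, 48, 74, None, None]


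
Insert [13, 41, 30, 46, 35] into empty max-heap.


Insert 13: [13]
Insert 41: [41, 13]
Insert 30: [41, 13, 30]
Insert 46: [46, 41, 30, 13]
Insert 35: [46, 41, 30, 13, 35]

Final heap: [46, 41, 30, 13, 35]


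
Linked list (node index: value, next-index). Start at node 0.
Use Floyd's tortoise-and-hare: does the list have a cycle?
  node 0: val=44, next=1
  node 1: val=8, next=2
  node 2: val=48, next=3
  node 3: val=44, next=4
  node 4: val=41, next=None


Floyd's tortoise (slow, +1) and hare (fast, +2):
  init: slow=0, fast=0
  step 1: slow=1, fast=2
  step 2: slow=2, fast=4
  step 3: fast -> None, no cycle

Cycle: no


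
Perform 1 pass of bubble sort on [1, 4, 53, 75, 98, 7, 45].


Initial: [1, 4, 53, 75, 98, 7, 45]
Pass 1: [1, 4, 53, 75, 7, 45, 98] (2 swaps)

After 1 pass: [1, 4, 53, 75, 7, 45, 98]


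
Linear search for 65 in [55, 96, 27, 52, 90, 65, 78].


i=0: 55!=65
i=1: 96!=65
i=2: 27!=65
i=3: 52!=65
i=4: 90!=65
i=5: 65==65 found!

Found at 5, 6 comps


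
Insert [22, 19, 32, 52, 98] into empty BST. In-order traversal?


Insert 22: root
Insert 19: L from 22
Insert 32: R from 22
Insert 52: R from 22 -> R from 32
Insert 98: R from 22 -> R from 32 -> R from 52

In-order: [19, 22, 32, 52, 98]


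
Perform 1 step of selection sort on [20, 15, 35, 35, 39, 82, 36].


Initial: [20, 15, 35, 35, 39, 82, 36]
Step 1: min=15 at 1
  Swap: [15, 20, 35, 35, 39, 82, 36]

After 1 step: [15, 20, 35, 35, 39, 82, 36]


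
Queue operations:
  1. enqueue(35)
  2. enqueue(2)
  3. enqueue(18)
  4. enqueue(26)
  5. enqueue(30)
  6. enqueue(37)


enqueue(35) -> [35]
enqueue(2) -> [35, 2]
enqueue(18) -> [35, 2, 18]
enqueue(26) -> [35, 2, 18, 26]
enqueue(30) -> [35, 2, 18, 26, 30]
enqueue(37) -> [35, 2, 18, 26, 30, 37]

Final queue: [35, 2, 18, 26, 30, 37]


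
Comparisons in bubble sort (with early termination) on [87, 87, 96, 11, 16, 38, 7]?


Algorithm: bubble sort (with early termination)
Input: [87, 87, 96, 11, 16, 38, 7]
Sorted: [7, 11, 16, 38, 87, 87, 96]

21


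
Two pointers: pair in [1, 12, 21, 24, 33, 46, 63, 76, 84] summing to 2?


lo=0(1)+hi=8(84)=85
lo=0(1)+hi=7(76)=77
lo=0(1)+hi=6(63)=64
lo=0(1)+hi=5(46)=47
lo=0(1)+hi=4(33)=34
lo=0(1)+hi=3(24)=25
lo=0(1)+hi=2(21)=22
lo=0(1)+hi=1(12)=13

No pair found


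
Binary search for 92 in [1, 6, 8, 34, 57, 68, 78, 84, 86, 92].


Step 1: lo=0, hi=9, mid=4, val=57
Step 2: lo=5, hi=9, mid=7, val=84
Step 3: lo=8, hi=9, mid=8, val=86
Step 4: lo=9, hi=9, mid=9, val=92

Found at index 9


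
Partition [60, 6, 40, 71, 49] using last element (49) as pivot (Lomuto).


Pivot: 49
  6 <= 49: swap -> [6, 60, 40, 71, 49]
  40 <= 49: swap -> [6, 40, 60, 71, 49]
Place pivot at 2: [6, 40, 49, 71, 60]

Partitioned: [6, 40, 49, 71, 60]


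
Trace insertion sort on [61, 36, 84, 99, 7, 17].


Initial: [61, 36, 84, 99, 7, 17]
Insert 36: [36, 61, 84, 99, 7, 17]
Insert 84: [36, 61, 84, 99, 7, 17]
Insert 99: [36, 61, 84, 99, 7, 17]
Insert 7: [7, 36, 61, 84, 99, 17]
Insert 17: [7, 17, 36, 61, 84, 99]

Sorted: [7, 17, 36, 61, 84, 99]


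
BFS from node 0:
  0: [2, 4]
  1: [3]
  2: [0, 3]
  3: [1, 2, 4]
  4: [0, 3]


Visit 0, enqueue [2, 4]
Visit 2, enqueue [3]
Visit 4, enqueue []
Visit 3, enqueue [1]
Visit 1, enqueue []

BFS order: [0, 2, 4, 3, 1]


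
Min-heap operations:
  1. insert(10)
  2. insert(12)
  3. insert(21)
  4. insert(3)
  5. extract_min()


insert(10) -> [10]
insert(12) -> [10, 12]
insert(21) -> [10, 12, 21]
insert(3) -> [3, 10, 21, 12]
extract_min()->3, [10, 12, 21]

Final heap: [10, 12, 21]


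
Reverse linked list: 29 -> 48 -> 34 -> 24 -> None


Step 1: curr=29, set curr.next=prev(None) | reversed so far: 29
Step 2: curr=48, set curr.next=prev(29) | reversed so far: 48 -> 29
Step 3: curr=34, set curr.next=prev(48) | reversed so far: 34 -> 48 -> 29
Step 4: curr=24, set curr.next=prev(34) | reversed so far: 24 -> 34 -> 48 -> 29

24 -> 34 -> 48 -> 29 -> None


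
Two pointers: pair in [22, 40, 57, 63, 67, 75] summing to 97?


lo=0(22)+hi=5(75)=97

Yes: 22+75=97


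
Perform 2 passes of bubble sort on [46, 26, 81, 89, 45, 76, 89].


Initial: [46, 26, 81, 89, 45, 76, 89]
Pass 1: [26, 46, 81, 45, 76, 89, 89] (3 swaps)
Pass 2: [26, 46, 45, 76, 81, 89, 89] (2 swaps)

After 2 passes: [26, 46, 45, 76, 81, 89, 89]


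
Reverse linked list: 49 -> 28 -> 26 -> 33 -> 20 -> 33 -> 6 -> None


Step 1: curr=49, set curr.next=prev(None) | reversed so far: 49
Step 2: curr=28, set curr.next=prev(49) | reversed so far: 28 -> 49
Step 3: curr=26, set curr.next=prev(28) | reversed so far: 26 -> 28 -> 49
Step 4: curr=33, set curr.next=prev(26) | reversed so far: 33 -> 26 -> 28 -> 49
Step 5: curr=20, set curr.next=prev(33) | reversed so far: 20 -> 33 -> 26 -> 28 -> 49
Step 6: curr=33, set curr.next=prev(20) | reversed so far: 33 -> 20 -> 33 -> 26 -> 28 -> 49
Step 7: curr=6, set curr.next=prev(33) | reversed so far: 6 -> 33 -> 20 -> 33 -> 26 -> 28 -> 49

6 -> 33 -> 20 -> 33 -> 26 -> 28 -> 49 -> None


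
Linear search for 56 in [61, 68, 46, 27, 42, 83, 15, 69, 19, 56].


i=0: 61!=56
i=1: 68!=56
i=2: 46!=56
i=3: 27!=56
i=4: 42!=56
i=5: 83!=56
i=6: 15!=56
i=7: 69!=56
i=8: 19!=56
i=9: 56==56 found!

Found at 9, 10 comps


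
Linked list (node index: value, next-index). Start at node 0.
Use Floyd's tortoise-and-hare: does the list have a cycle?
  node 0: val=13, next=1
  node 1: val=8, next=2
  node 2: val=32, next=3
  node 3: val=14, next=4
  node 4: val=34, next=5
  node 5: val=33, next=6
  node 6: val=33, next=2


Floyd's tortoise (slow, +1) and hare (fast, +2):
  init: slow=0, fast=0
  step 1: slow=1, fast=2
  step 2: slow=2, fast=4
  step 3: slow=3, fast=6
  step 4: slow=4, fast=3
  step 5: slow=5, fast=5
  slow == fast at node 5: cycle detected

Cycle: yes


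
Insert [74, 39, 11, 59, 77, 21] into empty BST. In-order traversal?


Insert 74: root
Insert 39: L from 74
Insert 11: L from 74 -> L from 39
Insert 59: L from 74 -> R from 39
Insert 77: R from 74
Insert 21: L from 74 -> L from 39 -> R from 11

In-order: [11, 21, 39, 59, 74, 77]


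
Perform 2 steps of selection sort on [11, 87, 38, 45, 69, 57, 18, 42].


Initial: [11, 87, 38, 45, 69, 57, 18, 42]
Step 1: min=11 at 0
  Swap: [11, 87, 38, 45, 69, 57, 18, 42]
Step 2: min=18 at 6
  Swap: [11, 18, 38, 45, 69, 57, 87, 42]

After 2 steps: [11, 18, 38, 45, 69, 57, 87, 42]


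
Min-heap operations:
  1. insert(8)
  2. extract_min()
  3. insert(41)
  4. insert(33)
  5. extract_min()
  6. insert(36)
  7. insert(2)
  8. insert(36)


insert(8) -> [8]
extract_min()->8, []
insert(41) -> [41]
insert(33) -> [33, 41]
extract_min()->33, [41]
insert(36) -> [36, 41]
insert(2) -> [2, 41, 36]
insert(36) -> [2, 36, 36, 41]

Final heap: [2, 36, 36, 41]


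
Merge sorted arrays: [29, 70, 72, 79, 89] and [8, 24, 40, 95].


Take 8 from B
Take 24 from B
Take 29 from A
Take 40 from B
Take 70 from A
Take 72 from A
Take 79 from A
Take 89 from A

Merged: [8, 24, 29, 40, 70, 72, 79, 89, 95]


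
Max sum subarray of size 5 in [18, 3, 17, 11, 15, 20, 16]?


[0:5]: 64
[1:6]: 66
[2:7]: 79

Max: 79 at [2:7]


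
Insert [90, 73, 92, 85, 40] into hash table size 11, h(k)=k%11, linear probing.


Insert 90: h=2 -> slot 2
Insert 73: h=7 -> slot 7
Insert 92: h=4 -> slot 4
Insert 85: h=8 -> slot 8
Insert 40: h=7, 2 probes -> slot 9

Table: [None, None, 90, None, 92, None, None, 73, 85, 40, None]


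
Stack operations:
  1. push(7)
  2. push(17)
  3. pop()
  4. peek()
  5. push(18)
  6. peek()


push(7) -> [7]
push(17) -> [7, 17]
pop()->17, [7]
peek()->7
push(18) -> [7, 18]
peek()->18

Final stack: [7, 18]


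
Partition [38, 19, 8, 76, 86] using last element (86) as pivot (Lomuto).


Pivot: 86
  38 <= 86: advance i (no swap)
  19 <= 86: advance i (no swap)
  8 <= 86: advance i (no swap)
  76 <= 86: advance i (no swap)
Place pivot at 4: [38, 19, 8, 76, 86]

Partitioned: [38, 19, 8, 76, 86]


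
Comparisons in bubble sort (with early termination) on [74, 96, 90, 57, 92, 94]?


Algorithm: bubble sort (with early termination)
Input: [74, 96, 90, 57, 92, 94]
Sorted: [57, 74, 90, 92, 94, 96]

14


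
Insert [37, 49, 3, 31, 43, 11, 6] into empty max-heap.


Insert 37: [37]
Insert 49: [49, 37]
Insert 3: [49, 37, 3]
Insert 31: [49, 37, 3, 31]
Insert 43: [49, 43, 3, 31, 37]
Insert 11: [49, 43, 11, 31, 37, 3]
Insert 6: [49, 43, 11, 31, 37, 3, 6]

Final heap: [49, 43, 11, 31, 37, 3, 6]


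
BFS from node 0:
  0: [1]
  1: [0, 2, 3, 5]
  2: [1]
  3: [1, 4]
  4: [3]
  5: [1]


Visit 0, enqueue [1]
Visit 1, enqueue [2, 3, 5]
Visit 2, enqueue []
Visit 3, enqueue [4]
Visit 5, enqueue []
Visit 4, enqueue []

BFS order: [0, 1, 2, 3, 5, 4]


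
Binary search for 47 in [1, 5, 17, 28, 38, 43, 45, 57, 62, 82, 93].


Step 1: lo=0, hi=10, mid=5, val=43
Step 2: lo=6, hi=10, mid=8, val=62
Step 3: lo=6, hi=7, mid=6, val=45
Step 4: lo=7, hi=7, mid=7, val=57

Not found


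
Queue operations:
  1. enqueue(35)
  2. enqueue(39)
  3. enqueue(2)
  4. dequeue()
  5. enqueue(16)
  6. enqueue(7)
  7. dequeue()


enqueue(35) -> [35]
enqueue(39) -> [35, 39]
enqueue(2) -> [35, 39, 2]
dequeue()->35, [39, 2]
enqueue(16) -> [39, 2, 16]
enqueue(7) -> [39, 2, 16, 7]
dequeue()->39, [2, 16, 7]

Final queue: [2, 16, 7]


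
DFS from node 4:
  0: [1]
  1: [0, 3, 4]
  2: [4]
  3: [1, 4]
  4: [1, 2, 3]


Visit 4, push [3, 2, 1]
Visit 1, push [3, 0]
Visit 0, push []
Visit 3, push []
Visit 2, push []

DFS order: [4, 1, 0, 3, 2]


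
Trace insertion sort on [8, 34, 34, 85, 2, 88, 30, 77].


Initial: [8, 34, 34, 85, 2, 88, 30, 77]
Insert 34: [8, 34, 34, 85, 2, 88, 30, 77]
Insert 34: [8, 34, 34, 85, 2, 88, 30, 77]
Insert 85: [8, 34, 34, 85, 2, 88, 30, 77]
Insert 2: [2, 8, 34, 34, 85, 88, 30, 77]
Insert 88: [2, 8, 34, 34, 85, 88, 30, 77]
Insert 30: [2, 8, 30, 34, 34, 85, 88, 77]
Insert 77: [2, 8, 30, 34, 34, 77, 85, 88]

Sorted: [2, 8, 30, 34, 34, 77, 85, 88]


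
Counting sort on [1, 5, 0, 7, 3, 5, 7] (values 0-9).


Input: [1, 5, 0, 7, 3, 5, 7]
Counts: [1, 1, 0, 1, 0, 2, 0, 2, 0, 0]

Sorted: [0, 1, 3, 5, 5, 7, 7]


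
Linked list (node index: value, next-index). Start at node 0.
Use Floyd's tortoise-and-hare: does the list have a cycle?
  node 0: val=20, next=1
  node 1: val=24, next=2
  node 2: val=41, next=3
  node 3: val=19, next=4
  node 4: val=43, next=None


Floyd's tortoise (slow, +1) and hare (fast, +2):
  init: slow=0, fast=0
  step 1: slow=1, fast=2
  step 2: slow=2, fast=4
  step 3: fast -> None, no cycle

Cycle: no


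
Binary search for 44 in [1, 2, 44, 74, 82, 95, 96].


Step 1: lo=0, hi=6, mid=3, val=74
Step 2: lo=0, hi=2, mid=1, val=2
Step 3: lo=2, hi=2, mid=2, val=44

Found at index 2


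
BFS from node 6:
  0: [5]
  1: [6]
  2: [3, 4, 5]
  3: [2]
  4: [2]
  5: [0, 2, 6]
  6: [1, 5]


Visit 6, enqueue [1, 5]
Visit 1, enqueue []
Visit 5, enqueue [0, 2]
Visit 0, enqueue []
Visit 2, enqueue [3, 4]
Visit 3, enqueue []
Visit 4, enqueue []

BFS order: [6, 1, 5, 0, 2, 3, 4]


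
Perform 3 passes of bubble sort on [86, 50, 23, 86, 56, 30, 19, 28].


Initial: [86, 50, 23, 86, 56, 30, 19, 28]
Pass 1: [50, 23, 86, 56, 30, 19, 28, 86] (6 swaps)
Pass 2: [23, 50, 56, 30, 19, 28, 86, 86] (5 swaps)
Pass 3: [23, 50, 30, 19, 28, 56, 86, 86] (3 swaps)

After 3 passes: [23, 50, 30, 19, 28, 56, 86, 86]


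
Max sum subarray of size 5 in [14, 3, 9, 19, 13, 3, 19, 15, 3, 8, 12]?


[0:5]: 58
[1:6]: 47
[2:7]: 63
[3:8]: 69
[4:9]: 53
[5:10]: 48
[6:11]: 57

Max: 69 at [3:8]


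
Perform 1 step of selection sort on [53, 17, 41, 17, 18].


Initial: [53, 17, 41, 17, 18]
Step 1: min=17 at 1
  Swap: [17, 53, 41, 17, 18]

After 1 step: [17, 53, 41, 17, 18]


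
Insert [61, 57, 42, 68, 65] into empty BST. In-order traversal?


Insert 61: root
Insert 57: L from 61
Insert 42: L from 61 -> L from 57
Insert 68: R from 61
Insert 65: R from 61 -> L from 68

In-order: [42, 57, 61, 65, 68]


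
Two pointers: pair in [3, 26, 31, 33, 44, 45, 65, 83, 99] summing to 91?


lo=0(3)+hi=8(99)=102
lo=0(3)+hi=7(83)=86
lo=1(26)+hi=7(83)=109
lo=1(26)+hi=6(65)=91

Yes: 26+65=91


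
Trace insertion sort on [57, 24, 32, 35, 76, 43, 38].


Initial: [57, 24, 32, 35, 76, 43, 38]
Insert 24: [24, 57, 32, 35, 76, 43, 38]
Insert 32: [24, 32, 57, 35, 76, 43, 38]
Insert 35: [24, 32, 35, 57, 76, 43, 38]
Insert 76: [24, 32, 35, 57, 76, 43, 38]
Insert 43: [24, 32, 35, 43, 57, 76, 38]
Insert 38: [24, 32, 35, 38, 43, 57, 76]

Sorted: [24, 32, 35, 38, 43, 57, 76]


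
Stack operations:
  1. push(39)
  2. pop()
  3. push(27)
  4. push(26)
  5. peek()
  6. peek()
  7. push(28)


push(39) -> [39]
pop()->39, []
push(27) -> [27]
push(26) -> [27, 26]
peek()->26
peek()->26
push(28) -> [27, 26, 28]

Final stack: [27, 26, 28]


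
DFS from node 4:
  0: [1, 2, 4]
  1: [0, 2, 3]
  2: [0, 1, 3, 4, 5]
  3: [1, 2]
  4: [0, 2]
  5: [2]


Visit 4, push [2, 0]
Visit 0, push [2, 1]
Visit 1, push [3, 2]
Visit 2, push [5, 3]
Visit 3, push []
Visit 5, push []

DFS order: [4, 0, 1, 2, 3, 5]


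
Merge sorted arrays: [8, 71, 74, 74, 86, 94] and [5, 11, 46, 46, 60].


Take 5 from B
Take 8 from A
Take 11 from B
Take 46 from B
Take 46 from B
Take 60 from B

Merged: [5, 8, 11, 46, 46, 60, 71, 74, 74, 86, 94]


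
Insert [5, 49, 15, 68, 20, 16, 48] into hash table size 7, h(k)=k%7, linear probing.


Insert 5: h=5 -> slot 5
Insert 49: h=0 -> slot 0
Insert 15: h=1 -> slot 1
Insert 68: h=5, 1 probes -> slot 6
Insert 20: h=6, 3 probes -> slot 2
Insert 16: h=2, 1 probes -> slot 3
Insert 48: h=6, 5 probes -> slot 4

Table: [49, 15, 20, 16, 48, 5, 68]


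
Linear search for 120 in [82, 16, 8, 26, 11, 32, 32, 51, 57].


i=0: 82!=120
i=1: 16!=120
i=2: 8!=120
i=3: 26!=120
i=4: 11!=120
i=5: 32!=120
i=6: 32!=120
i=7: 51!=120
i=8: 57!=120

Not found, 9 comps


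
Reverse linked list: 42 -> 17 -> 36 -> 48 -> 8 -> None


Step 1: curr=42, set curr.next=prev(None) | reversed so far: 42
Step 2: curr=17, set curr.next=prev(42) | reversed so far: 17 -> 42
Step 3: curr=36, set curr.next=prev(17) | reversed so far: 36 -> 17 -> 42
Step 4: curr=48, set curr.next=prev(36) | reversed so far: 48 -> 36 -> 17 -> 42
Step 5: curr=8, set curr.next=prev(48) | reversed so far: 8 -> 48 -> 36 -> 17 -> 42

8 -> 48 -> 36 -> 17 -> 42 -> None


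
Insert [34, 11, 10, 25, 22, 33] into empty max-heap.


Insert 34: [34]
Insert 11: [34, 11]
Insert 10: [34, 11, 10]
Insert 25: [34, 25, 10, 11]
Insert 22: [34, 25, 10, 11, 22]
Insert 33: [34, 25, 33, 11, 22, 10]

Final heap: [34, 25, 33, 11, 22, 10]


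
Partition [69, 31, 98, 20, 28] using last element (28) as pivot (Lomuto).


Pivot: 28
  20 <= 28: swap -> [20, 31, 98, 69, 28]
Place pivot at 1: [20, 28, 98, 69, 31]

Partitioned: [20, 28, 98, 69, 31]


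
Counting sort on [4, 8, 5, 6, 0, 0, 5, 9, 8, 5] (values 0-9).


Input: [4, 8, 5, 6, 0, 0, 5, 9, 8, 5]
Counts: [2, 0, 0, 0, 1, 3, 1, 0, 2, 1]

Sorted: [0, 0, 4, 5, 5, 5, 6, 8, 8, 9]


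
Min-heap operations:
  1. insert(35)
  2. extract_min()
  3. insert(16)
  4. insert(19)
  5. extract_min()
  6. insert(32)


insert(35) -> [35]
extract_min()->35, []
insert(16) -> [16]
insert(19) -> [16, 19]
extract_min()->16, [19]
insert(32) -> [19, 32]

Final heap: [19, 32]


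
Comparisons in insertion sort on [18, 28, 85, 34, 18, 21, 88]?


Algorithm: insertion sort
Input: [18, 28, 85, 34, 18, 21, 88]
Sorted: [18, 18, 21, 28, 34, 85, 88]

13


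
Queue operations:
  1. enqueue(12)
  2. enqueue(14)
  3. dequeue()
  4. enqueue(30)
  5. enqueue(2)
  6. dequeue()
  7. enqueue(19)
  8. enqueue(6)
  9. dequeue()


enqueue(12) -> [12]
enqueue(14) -> [12, 14]
dequeue()->12, [14]
enqueue(30) -> [14, 30]
enqueue(2) -> [14, 30, 2]
dequeue()->14, [30, 2]
enqueue(19) -> [30, 2, 19]
enqueue(6) -> [30, 2, 19, 6]
dequeue()->30, [2, 19, 6]

Final queue: [2, 19, 6]


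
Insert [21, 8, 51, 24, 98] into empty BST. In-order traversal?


Insert 21: root
Insert 8: L from 21
Insert 51: R from 21
Insert 24: R from 21 -> L from 51
Insert 98: R from 21 -> R from 51

In-order: [8, 21, 24, 51, 98]


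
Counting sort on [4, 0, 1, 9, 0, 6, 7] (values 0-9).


Input: [4, 0, 1, 9, 0, 6, 7]
Counts: [2, 1, 0, 0, 1, 0, 1, 1, 0, 1]

Sorted: [0, 0, 1, 4, 6, 7, 9]


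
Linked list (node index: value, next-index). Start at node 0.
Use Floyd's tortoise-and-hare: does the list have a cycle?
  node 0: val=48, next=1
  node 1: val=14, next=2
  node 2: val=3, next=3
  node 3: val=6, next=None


Floyd's tortoise (slow, +1) and hare (fast, +2):
  init: slow=0, fast=0
  step 1: slow=1, fast=2
  step 2: fast 2->3->None, no cycle

Cycle: no


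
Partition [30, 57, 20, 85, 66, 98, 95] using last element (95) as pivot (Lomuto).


Pivot: 95
  30 <= 95: advance i (no swap)
  57 <= 95: advance i (no swap)
  20 <= 95: advance i (no swap)
  85 <= 95: advance i (no swap)
  66 <= 95: advance i (no swap)
Place pivot at 5: [30, 57, 20, 85, 66, 95, 98]

Partitioned: [30, 57, 20, 85, 66, 95, 98]


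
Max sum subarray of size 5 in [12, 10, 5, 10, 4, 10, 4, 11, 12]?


[0:5]: 41
[1:6]: 39
[2:7]: 33
[3:8]: 39
[4:9]: 41

Max: 41 at [0:5]


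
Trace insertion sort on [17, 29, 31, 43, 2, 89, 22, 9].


Initial: [17, 29, 31, 43, 2, 89, 22, 9]
Insert 29: [17, 29, 31, 43, 2, 89, 22, 9]
Insert 31: [17, 29, 31, 43, 2, 89, 22, 9]
Insert 43: [17, 29, 31, 43, 2, 89, 22, 9]
Insert 2: [2, 17, 29, 31, 43, 89, 22, 9]
Insert 89: [2, 17, 29, 31, 43, 89, 22, 9]
Insert 22: [2, 17, 22, 29, 31, 43, 89, 9]
Insert 9: [2, 9, 17, 22, 29, 31, 43, 89]

Sorted: [2, 9, 17, 22, 29, 31, 43, 89]


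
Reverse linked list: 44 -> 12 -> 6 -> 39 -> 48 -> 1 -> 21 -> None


Step 1: curr=44, set curr.next=prev(None) | reversed so far: 44
Step 2: curr=12, set curr.next=prev(44) | reversed so far: 12 -> 44
Step 3: curr=6, set curr.next=prev(12) | reversed so far: 6 -> 12 -> 44
Step 4: curr=39, set curr.next=prev(6) | reversed so far: 39 -> 6 -> 12 -> 44
Step 5: curr=48, set curr.next=prev(39) | reversed so far: 48 -> 39 -> 6 -> 12 -> 44
Step 6: curr=1, set curr.next=prev(48) | reversed so far: 1 -> 48 -> 39 -> 6 -> 12 -> 44
Step 7: curr=21, set curr.next=prev(1) | reversed so far: 21 -> 1 -> 48 -> 39 -> 6 -> 12 -> 44

21 -> 1 -> 48 -> 39 -> 6 -> 12 -> 44 -> None


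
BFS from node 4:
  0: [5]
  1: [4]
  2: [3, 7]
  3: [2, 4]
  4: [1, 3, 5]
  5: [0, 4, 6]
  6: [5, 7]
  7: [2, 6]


Visit 4, enqueue [1, 3, 5]
Visit 1, enqueue []
Visit 3, enqueue [2]
Visit 5, enqueue [0, 6]
Visit 2, enqueue [7]
Visit 0, enqueue []
Visit 6, enqueue []
Visit 7, enqueue []

BFS order: [4, 1, 3, 5, 2, 0, 6, 7]


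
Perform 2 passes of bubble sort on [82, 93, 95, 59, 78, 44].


Initial: [82, 93, 95, 59, 78, 44]
Pass 1: [82, 93, 59, 78, 44, 95] (3 swaps)
Pass 2: [82, 59, 78, 44, 93, 95] (3 swaps)

After 2 passes: [82, 59, 78, 44, 93, 95]


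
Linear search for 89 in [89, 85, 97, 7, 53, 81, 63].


i=0: 89==89 found!

Found at 0, 1 comps


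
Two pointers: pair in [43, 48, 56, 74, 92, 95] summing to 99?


lo=0(43)+hi=5(95)=138
lo=0(43)+hi=4(92)=135
lo=0(43)+hi=3(74)=117
lo=0(43)+hi=2(56)=99

Yes: 43+56=99


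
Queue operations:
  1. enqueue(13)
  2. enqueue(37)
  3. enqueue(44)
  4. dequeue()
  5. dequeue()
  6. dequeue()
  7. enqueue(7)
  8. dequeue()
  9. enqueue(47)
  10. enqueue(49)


enqueue(13) -> [13]
enqueue(37) -> [13, 37]
enqueue(44) -> [13, 37, 44]
dequeue()->13, [37, 44]
dequeue()->37, [44]
dequeue()->44, []
enqueue(7) -> [7]
dequeue()->7, []
enqueue(47) -> [47]
enqueue(49) -> [47, 49]

Final queue: [47, 49]


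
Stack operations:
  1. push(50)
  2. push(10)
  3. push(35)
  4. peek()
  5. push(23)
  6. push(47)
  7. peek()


push(50) -> [50]
push(10) -> [50, 10]
push(35) -> [50, 10, 35]
peek()->35
push(23) -> [50, 10, 35, 23]
push(47) -> [50, 10, 35, 23, 47]
peek()->47

Final stack: [50, 10, 35, 23, 47]


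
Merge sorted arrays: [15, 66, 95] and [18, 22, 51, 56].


Take 15 from A
Take 18 from B
Take 22 from B
Take 51 from B
Take 56 from B

Merged: [15, 18, 22, 51, 56, 66, 95]


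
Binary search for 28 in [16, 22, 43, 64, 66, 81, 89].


Step 1: lo=0, hi=6, mid=3, val=64
Step 2: lo=0, hi=2, mid=1, val=22
Step 3: lo=2, hi=2, mid=2, val=43

Not found


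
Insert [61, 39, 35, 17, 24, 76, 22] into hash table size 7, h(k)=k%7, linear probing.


Insert 61: h=5 -> slot 5
Insert 39: h=4 -> slot 4
Insert 35: h=0 -> slot 0
Insert 17: h=3 -> slot 3
Insert 24: h=3, 3 probes -> slot 6
Insert 76: h=6, 2 probes -> slot 1
Insert 22: h=1, 1 probes -> slot 2

Table: [35, 76, 22, 17, 39, 61, 24]


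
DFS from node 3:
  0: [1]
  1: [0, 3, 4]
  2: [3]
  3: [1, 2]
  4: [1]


Visit 3, push [2, 1]
Visit 1, push [4, 0]
Visit 0, push []
Visit 4, push []
Visit 2, push []

DFS order: [3, 1, 0, 4, 2]


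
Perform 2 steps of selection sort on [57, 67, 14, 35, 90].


Initial: [57, 67, 14, 35, 90]
Step 1: min=14 at 2
  Swap: [14, 67, 57, 35, 90]
Step 2: min=35 at 3
  Swap: [14, 35, 57, 67, 90]

After 2 steps: [14, 35, 57, 67, 90]


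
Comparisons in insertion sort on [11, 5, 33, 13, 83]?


Algorithm: insertion sort
Input: [11, 5, 33, 13, 83]
Sorted: [5, 11, 13, 33, 83]

5


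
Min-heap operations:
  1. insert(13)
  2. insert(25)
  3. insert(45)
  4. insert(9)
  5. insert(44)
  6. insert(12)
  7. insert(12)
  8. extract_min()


insert(13) -> [13]
insert(25) -> [13, 25]
insert(45) -> [13, 25, 45]
insert(9) -> [9, 13, 45, 25]
insert(44) -> [9, 13, 45, 25, 44]
insert(12) -> [9, 13, 12, 25, 44, 45]
insert(12) -> [9, 13, 12, 25, 44, 45, 12]
extract_min()->9, [12, 13, 12, 25, 44, 45]

Final heap: [12, 13, 12, 25, 44, 45]


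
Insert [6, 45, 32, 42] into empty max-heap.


Insert 6: [6]
Insert 45: [45, 6]
Insert 32: [45, 6, 32]
Insert 42: [45, 42, 32, 6]

Final heap: [45, 42, 32, 6]


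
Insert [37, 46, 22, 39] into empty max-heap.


Insert 37: [37]
Insert 46: [46, 37]
Insert 22: [46, 37, 22]
Insert 39: [46, 39, 22, 37]

Final heap: [46, 39, 22, 37]


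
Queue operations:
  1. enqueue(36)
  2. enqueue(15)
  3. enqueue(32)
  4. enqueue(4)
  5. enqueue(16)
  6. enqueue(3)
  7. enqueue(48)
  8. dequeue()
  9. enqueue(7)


enqueue(36) -> [36]
enqueue(15) -> [36, 15]
enqueue(32) -> [36, 15, 32]
enqueue(4) -> [36, 15, 32, 4]
enqueue(16) -> [36, 15, 32, 4, 16]
enqueue(3) -> [36, 15, 32, 4, 16, 3]
enqueue(48) -> [36, 15, 32, 4, 16, 3, 48]
dequeue()->36, [15, 32, 4, 16, 3, 48]
enqueue(7) -> [15, 32, 4, 16, 3, 48, 7]

Final queue: [15, 32, 4, 16, 3, 48, 7]


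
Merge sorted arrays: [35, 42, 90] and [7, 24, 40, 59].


Take 7 from B
Take 24 from B
Take 35 from A
Take 40 from B
Take 42 from A
Take 59 from B

Merged: [7, 24, 35, 40, 42, 59, 90]


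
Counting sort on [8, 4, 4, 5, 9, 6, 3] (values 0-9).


Input: [8, 4, 4, 5, 9, 6, 3]
Counts: [0, 0, 0, 1, 2, 1, 1, 0, 1, 1]

Sorted: [3, 4, 4, 5, 6, 8, 9]


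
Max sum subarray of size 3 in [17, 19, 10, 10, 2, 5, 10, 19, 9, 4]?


[0:3]: 46
[1:4]: 39
[2:5]: 22
[3:6]: 17
[4:7]: 17
[5:8]: 34
[6:9]: 38
[7:10]: 32

Max: 46 at [0:3]


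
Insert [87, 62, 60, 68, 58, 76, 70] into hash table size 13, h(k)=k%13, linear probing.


Insert 87: h=9 -> slot 9
Insert 62: h=10 -> slot 10
Insert 60: h=8 -> slot 8
Insert 68: h=3 -> slot 3
Insert 58: h=6 -> slot 6
Insert 76: h=11 -> slot 11
Insert 70: h=5 -> slot 5

Table: [None, None, None, 68, None, 70, 58, None, 60, 87, 62, 76, None]


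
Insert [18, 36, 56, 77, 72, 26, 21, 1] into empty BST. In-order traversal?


Insert 18: root
Insert 36: R from 18
Insert 56: R from 18 -> R from 36
Insert 77: R from 18 -> R from 36 -> R from 56
Insert 72: R from 18 -> R from 36 -> R from 56 -> L from 77
Insert 26: R from 18 -> L from 36
Insert 21: R from 18 -> L from 36 -> L from 26
Insert 1: L from 18

In-order: [1, 18, 21, 26, 36, 56, 72, 77]


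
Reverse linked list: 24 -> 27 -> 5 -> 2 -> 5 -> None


Step 1: curr=24, set curr.next=prev(None) | reversed so far: 24
Step 2: curr=27, set curr.next=prev(24) | reversed so far: 27 -> 24
Step 3: curr=5, set curr.next=prev(27) | reversed so far: 5 -> 27 -> 24
Step 4: curr=2, set curr.next=prev(5) | reversed so far: 2 -> 5 -> 27 -> 24
Step 5: curr=5, set curr.next=prev(2) | reversed so far: 5 -> 2 -> 5 -> 27 -> 24

5 -> 2 -> 5 -> 27 -> 24 -> None


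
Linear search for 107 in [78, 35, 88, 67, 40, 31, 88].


i=0: 78!=107
i=1: 35!=107
i=2: 88!=107
i=3: 67!=107
i=4: 40!=107
i=5: 31!=107
i=6: 88!=107

Not found, 7 comps


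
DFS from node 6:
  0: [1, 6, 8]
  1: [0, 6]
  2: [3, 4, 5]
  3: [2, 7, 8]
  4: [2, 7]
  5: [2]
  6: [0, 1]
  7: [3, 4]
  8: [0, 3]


Visit 6, push [1, 0]
Visit 0, push [8, 1]
Visit 1, push []
Visit 8, push [3]
Visit 3, push [7, 2]
Visit 2, push [5, 4]
Visit 4, push [7]
Visit 7, push []
Visit 5, push []

DFS order: [6, 0, 1, 8, 3, 2, 4, 7, 5]


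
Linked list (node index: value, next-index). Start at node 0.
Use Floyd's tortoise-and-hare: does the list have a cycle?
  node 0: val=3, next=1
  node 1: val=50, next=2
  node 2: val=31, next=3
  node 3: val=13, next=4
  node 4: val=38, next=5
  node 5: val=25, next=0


Floyd's tortoise (slow, +1) and hare (fast, +2):
  init: slow=0, fast=0
  step 1: slow=1, fast=2
  step 2: slow=2, fast=4
  step 3: slow=3, fast=0
  step 4: slow=4, fast=2
  step 5: slow=5, fast=4
  step 6: slow=0, fast=0
  slow == fast at node 0: cycle detected

Cycle: yes
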